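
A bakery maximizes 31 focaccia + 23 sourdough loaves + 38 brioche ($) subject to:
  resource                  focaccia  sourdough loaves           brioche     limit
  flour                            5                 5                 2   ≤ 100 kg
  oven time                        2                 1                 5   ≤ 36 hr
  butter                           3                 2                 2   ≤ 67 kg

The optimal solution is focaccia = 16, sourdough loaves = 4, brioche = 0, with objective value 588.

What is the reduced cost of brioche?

Binding: flour and oven time. Non-binding: butter (11 unused).
By complementary slackness, y = 0 for the non-binding constraint.
From A_Bᵀ y = c: 5·y_flour + 2·y_oven time = 31; 5·y_flour + 1·y_oven time = 23.
This yields shadow prices y_flour = 3, y_oven time = 8.
Reduced cost of brioche: c₃ − yᵀa₃ = 38 − (3·2 + 8·5) = 38 − 46 = -8.

-8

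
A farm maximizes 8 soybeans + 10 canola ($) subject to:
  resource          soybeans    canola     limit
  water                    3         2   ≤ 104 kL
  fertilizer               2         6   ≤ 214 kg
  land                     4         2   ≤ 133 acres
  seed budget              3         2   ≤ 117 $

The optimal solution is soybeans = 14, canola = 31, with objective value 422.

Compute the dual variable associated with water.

Binding: water and fertilizer. Non-binding: land (15 unused), seed budget (13 unused).
Slack constraints have shadow price 0 (complementary slackness).
From A_Bᵀ y = c: 3·y_water + 2·y_fertilizer = 8; 2·y_water + 6·y_fertilizer = 10.
→ y_water = 2 and y_fertilizer = 1.
Shadow price of water = 2.

2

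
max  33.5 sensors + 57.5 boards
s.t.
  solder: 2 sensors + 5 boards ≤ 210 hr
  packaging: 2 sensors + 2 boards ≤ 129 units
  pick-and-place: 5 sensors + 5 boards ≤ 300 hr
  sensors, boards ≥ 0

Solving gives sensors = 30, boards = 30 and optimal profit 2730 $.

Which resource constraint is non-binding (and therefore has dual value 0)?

solder: 210/210 (binding)
packaging: 120/129 (slack 9)
pick-and-place: 300/300 (binding)
By complementary slackness, a constraint with positive slack has shadow price 0 → packaging.

packaging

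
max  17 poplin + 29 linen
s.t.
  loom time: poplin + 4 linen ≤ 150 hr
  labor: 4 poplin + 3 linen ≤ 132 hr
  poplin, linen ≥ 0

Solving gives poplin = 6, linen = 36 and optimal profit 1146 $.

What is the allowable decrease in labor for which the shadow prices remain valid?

19.5

Binding constraints: loom time, labor. The basis is B = [[1,4],[4,3]] with det -13.
Per unit decrease in labor, x* moves by d = (-0.3077, 0.0769).
The basis stays optimal until poplin reaches 0; allowable decrease = 19.5 hr.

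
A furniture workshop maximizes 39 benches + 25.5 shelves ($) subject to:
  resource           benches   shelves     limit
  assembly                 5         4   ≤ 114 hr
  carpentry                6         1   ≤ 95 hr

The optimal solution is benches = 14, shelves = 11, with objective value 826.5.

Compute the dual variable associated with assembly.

6

Both assembly and carpentry are binding at x*.
The binding rows give the dual system: 5·y_assembly + 6·y_carpentry = 39 and 4·y_assembly + 1·y_carpentry = 25.5.
Solving: y_assembly = 6, y_carpentry = 1.5.
Shadow price of assembly = 6.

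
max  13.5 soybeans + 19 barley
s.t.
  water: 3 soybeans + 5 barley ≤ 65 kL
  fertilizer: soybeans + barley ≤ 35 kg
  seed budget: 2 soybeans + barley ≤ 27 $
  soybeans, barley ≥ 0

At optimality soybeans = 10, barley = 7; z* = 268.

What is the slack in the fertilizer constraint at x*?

fertilizer used = 1·10 + 1·7 = 17; slack = 35 − 17 = 18.

18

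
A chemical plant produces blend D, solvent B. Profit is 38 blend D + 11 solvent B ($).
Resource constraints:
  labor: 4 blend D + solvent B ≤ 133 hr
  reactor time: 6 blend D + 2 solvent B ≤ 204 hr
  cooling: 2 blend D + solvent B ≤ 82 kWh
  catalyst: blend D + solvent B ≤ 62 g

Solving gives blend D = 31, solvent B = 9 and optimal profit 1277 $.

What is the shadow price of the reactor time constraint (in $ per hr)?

3

At the optimum: labor uses 133 of 133 (binding); reactor time uses 204 of 204 (binding); cooling uses 71 of 82 (slack = 11); catalyst uses 40 of 62 (slack = 22).
Slack constraints have shadow price 0 (complementary slackness).
The binding rows give the dual system: 4·y_labor + 6·y_reactor time = 38 and 1·y_labor + 2·y_reactor time = 11.
→ y_labor = 5 and y_reactor time = 3.
Shadow price of reactor time = 3.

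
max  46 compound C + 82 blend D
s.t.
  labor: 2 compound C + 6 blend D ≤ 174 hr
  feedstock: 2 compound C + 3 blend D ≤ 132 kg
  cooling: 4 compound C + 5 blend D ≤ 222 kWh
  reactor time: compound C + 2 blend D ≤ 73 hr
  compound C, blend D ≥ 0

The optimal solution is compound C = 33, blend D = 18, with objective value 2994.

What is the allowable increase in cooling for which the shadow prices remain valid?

28

Binding constraints: labor, cooling. The basis is B = [[2,6],[4,5]] with det -14.
Per unit increase in cooling, x* moves by d = (0.4286, -0.1429).
The basis stays optimal until feedstock becomes binding; allowable increase = 28 kWh.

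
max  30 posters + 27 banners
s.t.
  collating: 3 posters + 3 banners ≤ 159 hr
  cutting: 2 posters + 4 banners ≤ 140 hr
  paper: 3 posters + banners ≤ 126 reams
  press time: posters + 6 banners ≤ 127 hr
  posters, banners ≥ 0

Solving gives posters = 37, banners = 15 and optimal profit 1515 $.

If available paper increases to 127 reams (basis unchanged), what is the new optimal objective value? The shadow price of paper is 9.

1524

Δb = 1, so new z* = 1515 + (9)·(1) = 1515 + 9 = 1524.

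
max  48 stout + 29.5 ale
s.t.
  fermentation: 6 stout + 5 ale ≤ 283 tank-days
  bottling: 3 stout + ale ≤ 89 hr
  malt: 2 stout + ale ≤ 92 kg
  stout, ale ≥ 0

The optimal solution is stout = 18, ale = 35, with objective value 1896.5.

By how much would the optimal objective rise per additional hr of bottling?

Binding: fermentation and bottling. Non-binding: malt (21 unused).
By complementary slackness, y = 0 for the non-binding constraint.
The binding rows give the dual system: 6·y_fermentation + 3·y_bottling = 48 and 5·y_fermentation + 1·y_bottling = 29.5.
→ y_fermentation = 4.5 and y_bottling = 7.
Shadow price of bottling = 7.

7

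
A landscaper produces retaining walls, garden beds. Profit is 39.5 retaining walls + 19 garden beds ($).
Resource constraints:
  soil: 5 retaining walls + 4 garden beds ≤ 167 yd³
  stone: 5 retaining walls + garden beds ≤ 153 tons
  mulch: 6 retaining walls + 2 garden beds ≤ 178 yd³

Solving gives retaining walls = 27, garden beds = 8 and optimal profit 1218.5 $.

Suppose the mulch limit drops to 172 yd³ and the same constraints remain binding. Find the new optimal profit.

Binding: soil and mulch. Non-binding: stone (10 unused).
Since stone is not tight, its dual is 0.
The binding rows give the dual system: 5·y_soil + 6·y_mulch = 39.5 and 4·y_soil + 2·y_mulch = 19.
Solving: y_soil = 2.5, y_mulch = 4.5.
Δz = y_mulch·Δb = 4.5 × (-6) = -27, so new z* = 1218.5 − 27 = 1191.5.

1191.5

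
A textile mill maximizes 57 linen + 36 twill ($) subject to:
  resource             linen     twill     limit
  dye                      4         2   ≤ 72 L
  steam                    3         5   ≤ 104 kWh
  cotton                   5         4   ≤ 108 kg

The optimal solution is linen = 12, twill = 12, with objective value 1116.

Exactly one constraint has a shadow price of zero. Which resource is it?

steam

dye: 72/72 (binding)
steam: 96/104 (slack 8)
cotton: 108/108 (binding)
By complementary slackness, a constraint with positive slack has shadow price 0 → steam.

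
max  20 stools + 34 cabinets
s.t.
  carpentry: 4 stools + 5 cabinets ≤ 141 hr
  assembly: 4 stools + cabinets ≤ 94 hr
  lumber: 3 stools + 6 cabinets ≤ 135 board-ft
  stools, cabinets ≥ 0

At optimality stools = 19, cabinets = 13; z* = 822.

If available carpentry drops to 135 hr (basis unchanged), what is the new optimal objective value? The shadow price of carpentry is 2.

Δb = -6, so new z* = 822 + (2)·(-6) = 822 − 12 = 810.

810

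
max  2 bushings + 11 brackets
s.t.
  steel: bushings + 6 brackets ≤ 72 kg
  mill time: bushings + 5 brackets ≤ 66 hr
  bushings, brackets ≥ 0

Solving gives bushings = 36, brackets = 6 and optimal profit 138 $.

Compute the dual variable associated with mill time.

1

Check each constraint at x*: steel 72/72 (tight); mill time 66/66 (tight).
The binding rows give the dual system: 1·y_steel + 1·y_mill time = 2 and 6·y_steel + 5·y_mill time = 11.
This yields shadow prices y_steel = 1, y_mill time = 1.
Shadow price of mill time = 1.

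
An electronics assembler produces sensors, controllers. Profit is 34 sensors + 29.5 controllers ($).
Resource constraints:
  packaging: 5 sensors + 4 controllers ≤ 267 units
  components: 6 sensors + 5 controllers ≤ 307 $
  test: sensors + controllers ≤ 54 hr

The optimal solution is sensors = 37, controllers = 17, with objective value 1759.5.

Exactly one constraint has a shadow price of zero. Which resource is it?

packaging

packaging: 253/267 (slack 14)
components: 307/307 (binding)
test: 54/54 (binding)
By complementary slackness, a constraint with positive slack has shadow price 0 → packaging.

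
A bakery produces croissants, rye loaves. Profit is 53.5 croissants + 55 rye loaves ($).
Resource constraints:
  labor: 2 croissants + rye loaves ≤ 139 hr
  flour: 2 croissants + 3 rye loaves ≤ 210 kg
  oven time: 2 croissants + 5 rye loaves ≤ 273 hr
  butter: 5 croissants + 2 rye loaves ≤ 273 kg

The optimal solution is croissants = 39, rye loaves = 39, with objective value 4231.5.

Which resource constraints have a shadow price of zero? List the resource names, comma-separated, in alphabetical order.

labor: 117/139 (slack 22)
flour: 195/210 (slack 15)
oven time: 273/273 (binding)
butter: 273/273 (binding)
By complementary slackness, a constraint with positive slack has shadow price 0 → flour, labor.

flour, labor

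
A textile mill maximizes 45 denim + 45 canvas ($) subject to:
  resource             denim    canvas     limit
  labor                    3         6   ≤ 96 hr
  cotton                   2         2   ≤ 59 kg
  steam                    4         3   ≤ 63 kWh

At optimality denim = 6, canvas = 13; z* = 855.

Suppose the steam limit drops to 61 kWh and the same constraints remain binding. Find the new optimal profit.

837

At the optimum: labor uses 96 of 96 (binding); cotton uses 38 of 59 (slack = 21); steam uses 63 of 63 (binding).
Slack constraints have shadow price 0 (complementary slackness).
The binding rows give the dual system: 3·y_labor + 4·y_steam = 45 and 6·y_labor + 3·y_steam = 45.
Solving: y_labor = 3, y_steam = 9.
Δz = y_steam·Δb = 9 × (-2) = -18, so new z* = 855 − 18 = 837.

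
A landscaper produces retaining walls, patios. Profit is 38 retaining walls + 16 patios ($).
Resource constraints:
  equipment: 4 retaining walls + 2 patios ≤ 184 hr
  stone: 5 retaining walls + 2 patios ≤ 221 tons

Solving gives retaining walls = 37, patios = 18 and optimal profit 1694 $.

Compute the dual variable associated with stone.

Both equipment and stone are binding at x*.
The binding rows give the dual system: 4·y_equipment + 5·y_stone = 38 and 2·y_equipment + 2·y_stone = 16.
→ y_equipment = 2 and y_stone = 6.
Shadow price of stone = 6.

6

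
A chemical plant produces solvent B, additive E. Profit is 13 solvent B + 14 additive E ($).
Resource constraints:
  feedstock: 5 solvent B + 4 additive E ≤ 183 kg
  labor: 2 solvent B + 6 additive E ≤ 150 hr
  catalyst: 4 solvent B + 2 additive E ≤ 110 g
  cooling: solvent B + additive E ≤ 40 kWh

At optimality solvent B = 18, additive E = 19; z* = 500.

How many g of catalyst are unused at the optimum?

0

catalyst used = 4·18 + 2·19 = 110; slack = 110 − 110 = 0.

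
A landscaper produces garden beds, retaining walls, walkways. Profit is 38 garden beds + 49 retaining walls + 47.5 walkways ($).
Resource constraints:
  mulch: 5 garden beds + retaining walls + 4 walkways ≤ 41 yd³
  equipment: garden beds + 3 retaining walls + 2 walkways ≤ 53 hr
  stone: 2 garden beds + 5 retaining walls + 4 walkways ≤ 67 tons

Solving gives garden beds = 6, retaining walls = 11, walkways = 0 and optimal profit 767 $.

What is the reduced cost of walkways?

-4.5

Binding: mulch and stone. Non-binding: equipment (14 unused).
Since equipment is not tight, its dual is 0.
The binding rows give the dual system: 5·y_mulch + 2·y_stone = 38 and 1·y_mulch + 5·y_stone = 49.
Solving: y_mulch = 4, y_stone = 9.
Reduced cost of walkways: c₃ − yᵀa₃ = 47.5 − (4·4 + 9·4) = 47.5 − 52 = -4.5.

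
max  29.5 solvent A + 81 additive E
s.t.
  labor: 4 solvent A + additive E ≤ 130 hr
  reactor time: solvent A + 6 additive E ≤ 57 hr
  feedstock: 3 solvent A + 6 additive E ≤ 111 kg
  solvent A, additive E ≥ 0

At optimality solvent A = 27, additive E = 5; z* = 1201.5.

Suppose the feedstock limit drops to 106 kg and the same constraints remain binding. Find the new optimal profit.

Binding: reactor time and feedstock. Non-binding: labor (17 unused).
By complementary slackness, y = 0 for the non-binding constraint.
The binding rows give the dual system: 1·y_reactor time + 3·y_feedstock = 29.5 and 6·y_reactor time + 6·y_feedstock = 81.
This yields shadow prices y_reactor time = 5.5, y_feedstock = 8.
Δz = y_feedstock·Δb = 8 × (-5) = -40, so new z* = 1201.5 − 40 = 1161.5.

1161.5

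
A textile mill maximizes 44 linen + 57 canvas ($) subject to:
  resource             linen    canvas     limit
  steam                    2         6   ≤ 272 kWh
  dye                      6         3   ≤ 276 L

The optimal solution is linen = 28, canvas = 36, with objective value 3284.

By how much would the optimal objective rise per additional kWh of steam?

7

At the optimum: steam uses 272 of 272 (binding); dye uses 276 of 276 (binding).
From A_Bᵀ y = c: 2·y_steam + 6·y_dye = 44; 6·y_steam + 3·y_dye = 57.
→ y_steam = 7 and y_dye = 5.
Shadow price of steam = 7.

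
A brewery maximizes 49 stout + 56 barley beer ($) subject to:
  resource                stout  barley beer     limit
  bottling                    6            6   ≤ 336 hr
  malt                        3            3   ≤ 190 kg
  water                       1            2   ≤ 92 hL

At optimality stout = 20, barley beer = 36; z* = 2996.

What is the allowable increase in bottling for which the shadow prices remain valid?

44

Binding constraints: bottling, water. The basis is B = [[6,6],[1,2]] with det 6.
Per unit increase in bottling, x* moves by d = (0.3333, -0.1667).
The basis stays optimal until malt becomes binding; allowable increase = 44 hr.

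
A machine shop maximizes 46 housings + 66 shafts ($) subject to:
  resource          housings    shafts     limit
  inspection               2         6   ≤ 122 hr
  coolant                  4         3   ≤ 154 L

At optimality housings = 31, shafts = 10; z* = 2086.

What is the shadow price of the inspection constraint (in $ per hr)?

At the optimum: inspection uses 122 of 122 (binding); coolant uses 154 of 154 (binding).
From A_Bᵀ y = c: 2·y_inspection + 4·y_coolant = 46; 6·y_inspection + 3·y_coolant = 66.
→ y_inspection = 7 and y_coolant = 8.
Shadow price of inspection = 7.

7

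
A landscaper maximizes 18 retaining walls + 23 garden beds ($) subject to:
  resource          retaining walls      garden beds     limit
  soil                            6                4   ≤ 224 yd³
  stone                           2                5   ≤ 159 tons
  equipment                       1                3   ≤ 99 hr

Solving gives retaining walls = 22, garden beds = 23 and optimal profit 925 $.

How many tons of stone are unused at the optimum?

0

stone used = 2·22 + 5·23 = 159; slack = 159 − 159 = 0.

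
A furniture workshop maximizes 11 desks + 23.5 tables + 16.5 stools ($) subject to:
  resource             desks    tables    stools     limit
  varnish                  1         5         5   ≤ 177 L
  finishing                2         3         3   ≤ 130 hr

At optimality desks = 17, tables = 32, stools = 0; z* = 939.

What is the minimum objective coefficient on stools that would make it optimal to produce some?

At the optimum: varnish uses 177 of 177 (binding); finishing uses 130 of 130 (binding).
Dual feasibility on the basic columns requires 1·y_varnish + 2·y_finishing = 11, 5·y_varnish + 3·y_finishing = 23.5.
Solving: y_varnish = 2, y_finishing = 4.5.
stools enters the basis when its profit ≥ yᵀa₃ = 2·5 + 4.5·3 = 23.5.

23.5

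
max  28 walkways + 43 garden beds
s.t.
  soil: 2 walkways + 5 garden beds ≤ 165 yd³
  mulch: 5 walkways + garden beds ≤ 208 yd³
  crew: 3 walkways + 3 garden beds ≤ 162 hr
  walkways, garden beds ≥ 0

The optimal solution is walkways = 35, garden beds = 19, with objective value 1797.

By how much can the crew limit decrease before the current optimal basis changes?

63

Binding constraints: soil, crew. The basis is B = [[2,5],[3,3]] with det -9.
Per unit decrease in crew, x* moves by d = (-0.5556, 0.2222).
The basis stays optimal until walkways reaches 0; allowable decrease = 63 hr.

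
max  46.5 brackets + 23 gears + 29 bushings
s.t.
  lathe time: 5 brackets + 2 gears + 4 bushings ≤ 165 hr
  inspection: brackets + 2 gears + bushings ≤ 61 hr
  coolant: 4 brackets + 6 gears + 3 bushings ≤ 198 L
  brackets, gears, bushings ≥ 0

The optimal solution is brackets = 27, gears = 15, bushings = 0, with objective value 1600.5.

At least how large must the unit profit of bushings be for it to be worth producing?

Binding: lathe time and coolant. Non-binding: inspection (4 unused).
By complementary slackness, y = 0 for the non-binding constraint.
The binding rows give the dual system: 5·y_lathe time + 4·y_coolant = 46.5 and 2·y_lathe time + 6·y_coolant = 23.
→ y_lathe time = 8.5 and y_coolant = 1.
bushings enters the basis when its profit ≥ yᵀa₃ = 8.5·4 + 1·3 = 37.

37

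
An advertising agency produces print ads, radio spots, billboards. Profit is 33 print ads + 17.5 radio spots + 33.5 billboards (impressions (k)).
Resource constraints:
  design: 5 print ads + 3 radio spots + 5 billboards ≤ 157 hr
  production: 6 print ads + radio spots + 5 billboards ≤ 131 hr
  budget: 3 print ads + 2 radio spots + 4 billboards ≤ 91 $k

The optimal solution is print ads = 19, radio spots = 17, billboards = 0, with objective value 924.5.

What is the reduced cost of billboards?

At the optimum: design uses 146 of 157 (slack = 11); production uses 131 of 131 (binding); budget uses 91 of 91 (binding).
By complementary slackness, y = 0 for the non-binding constraint.
From A_Bᵀ y = c: 6·y_production + 3·y_budget = 33; 1·y_production + 2·y_budget = 17.5.
→ y_production = 1.5 and y_budget = 8.
Reduced cost of billboards: c₃ − yᵀa₃ = 33.5 − (1.5·5 + 8·4) = 33.5 − 39.5 = -6.

-6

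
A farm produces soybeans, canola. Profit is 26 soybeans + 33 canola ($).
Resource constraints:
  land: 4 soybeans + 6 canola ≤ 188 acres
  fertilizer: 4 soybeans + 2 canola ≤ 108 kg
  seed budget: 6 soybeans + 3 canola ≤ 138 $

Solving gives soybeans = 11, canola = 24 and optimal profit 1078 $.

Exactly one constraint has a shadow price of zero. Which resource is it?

fertilizer

land: 188/188 (binding)
fertilizer: 92/108 (slack 16)
seed budget: 138/138 (binding)
By complementary slackness, a constraint with positive slack has shadow price 0 → fertilizer.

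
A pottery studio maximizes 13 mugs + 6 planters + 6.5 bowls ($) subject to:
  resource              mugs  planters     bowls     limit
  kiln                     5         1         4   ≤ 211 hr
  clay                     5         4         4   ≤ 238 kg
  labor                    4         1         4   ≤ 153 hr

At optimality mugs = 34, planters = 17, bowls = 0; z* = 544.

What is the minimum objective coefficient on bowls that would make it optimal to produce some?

Check each constraint at x*: kiln 187/211 (slack 24); clay 238/238 (tight); labor 153/153 (tight).
By complementary slackness, y = 0 for the non-binding constraint.
From A_Bᵀ y = c: 5·y_clay + 4·y_labor = 13; 4·y_clay + 1·y_labor = 6.
Solving: y_clay = 1, y_labor = 2.
bowls enters the basis when its profit ≥ yᵀa₃ = 1·4 + 2·4 = 12.

12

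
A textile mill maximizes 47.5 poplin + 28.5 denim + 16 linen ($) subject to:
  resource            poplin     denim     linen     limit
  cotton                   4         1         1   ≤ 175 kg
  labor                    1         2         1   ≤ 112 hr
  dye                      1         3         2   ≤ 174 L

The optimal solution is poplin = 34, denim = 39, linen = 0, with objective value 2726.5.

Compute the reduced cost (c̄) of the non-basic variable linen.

At the optimum: cotton uses 175 of 175 (binding); labor uses 112 of 112 (binding); dye uses 151 of 174 (slack = 23).
Since dye is not tight, its dual is 0.
Dual feasibility on the basic columns requires 4·y_cotton + 1·y_labor = 47.5, 1·y_cotton + 2·y_labor = 28.5.
This yields shadow prices y_cotton = 9.5, y_labor = 9.5.
Reduced cost of linen: c₃ − yᵀa₃ = 16 − (9.5·1 + 9.5·1) = 16 − 19 = -3.

-3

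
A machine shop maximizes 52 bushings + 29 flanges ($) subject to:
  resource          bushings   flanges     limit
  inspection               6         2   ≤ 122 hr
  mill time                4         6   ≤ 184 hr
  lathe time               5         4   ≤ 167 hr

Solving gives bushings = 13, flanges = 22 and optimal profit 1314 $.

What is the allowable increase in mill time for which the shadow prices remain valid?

Binding constraints: inspection, mill time. The basis is B = [[6,2],[4,6]] with det 28.
Per unit increase in mill time, x* moves by d = (-0.0714, 0.2143).
The basis stays optimal until lathe time becomes binding; allowable increase = 28 hr.

28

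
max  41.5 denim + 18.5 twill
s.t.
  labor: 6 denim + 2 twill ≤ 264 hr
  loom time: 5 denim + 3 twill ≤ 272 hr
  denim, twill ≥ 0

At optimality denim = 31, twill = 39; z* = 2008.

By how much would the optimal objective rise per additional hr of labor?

At the optimum: labor uses 264 of 264 (binding); loom time uses 272 of 272 (binding).
The binding rows give the dual system: 6·y_labor + 5·y_loom time = 41.5 and 2·y_labor + 3·y_loom time = 18.5.
Solving: y_labor = 4, y_loom time = 3.5.
Shadow price of labor = 4.

4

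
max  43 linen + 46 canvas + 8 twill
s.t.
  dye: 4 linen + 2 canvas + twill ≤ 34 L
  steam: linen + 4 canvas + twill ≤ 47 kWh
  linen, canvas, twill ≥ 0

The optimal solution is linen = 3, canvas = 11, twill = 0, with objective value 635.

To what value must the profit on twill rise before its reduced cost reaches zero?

16

At the optimum: dye uses 34 of 34 (binding); steam uses 47 of 47 (binding).
The binding rows give the dual system: 4·y_dye + 1·y_steam = 43 and 2·y_dye + 4·y_steam = 46.
Solving: y_dye = 9, y_steam = 7.
twill enters the basis when its profit ≥ yᵀa₃ = 9·1 + 7·1 = 16.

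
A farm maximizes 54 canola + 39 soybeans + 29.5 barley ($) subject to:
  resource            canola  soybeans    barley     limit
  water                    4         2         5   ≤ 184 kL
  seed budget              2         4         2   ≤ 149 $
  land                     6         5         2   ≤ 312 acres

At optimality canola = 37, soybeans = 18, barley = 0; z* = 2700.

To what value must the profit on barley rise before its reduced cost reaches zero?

34.5

Binding: water and land. Non-binding: seed budget (3 unused).
Since seed budget is not tight, its dual is 0.
The binding rows give the dual system: 4·y_water + 6·y_land = 54 and 2·y_water + 5·y_land = 39.
This yields shadow prices y_water = 4.5, y_land = 6.
barley enters the basis when its profit ≥ yᵀa₃ = 4.5·5 + 6·2 = 34.5.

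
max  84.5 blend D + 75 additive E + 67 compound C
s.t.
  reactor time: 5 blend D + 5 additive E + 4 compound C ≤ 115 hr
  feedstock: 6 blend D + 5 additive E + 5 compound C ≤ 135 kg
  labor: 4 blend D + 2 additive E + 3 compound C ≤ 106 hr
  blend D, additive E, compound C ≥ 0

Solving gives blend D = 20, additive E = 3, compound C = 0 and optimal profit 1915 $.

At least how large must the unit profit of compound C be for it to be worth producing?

Binding: reactor time and feedstock. Non-binding: labor (20 unused).
Slack constraints have shadow price 0 (complementary slackness).
Dual feasibility on the basic columns requires 5·y_reactor time + 6·y_feedstock = 84.5, 5·y_reactor time + 5·y_feedstock = 75.
→ y_reactor time = 5.5 and y_feedstock = 9.5.
compound C enters the basis when its profit ≥ yᵀa₃ = 5.5·4 + 9.5·5 = 69.5.

69.5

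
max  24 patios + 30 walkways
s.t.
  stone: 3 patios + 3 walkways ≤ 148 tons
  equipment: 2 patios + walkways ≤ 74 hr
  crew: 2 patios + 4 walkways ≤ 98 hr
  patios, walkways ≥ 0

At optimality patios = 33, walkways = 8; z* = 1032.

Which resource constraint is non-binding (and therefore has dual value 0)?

stone: 123/148 (slack 25)
equipment: 74/74 (binding)
crew: 98/98 (binding)
By complementary slackness, a constraint with positive slack has shadow price 0 → stone.

stone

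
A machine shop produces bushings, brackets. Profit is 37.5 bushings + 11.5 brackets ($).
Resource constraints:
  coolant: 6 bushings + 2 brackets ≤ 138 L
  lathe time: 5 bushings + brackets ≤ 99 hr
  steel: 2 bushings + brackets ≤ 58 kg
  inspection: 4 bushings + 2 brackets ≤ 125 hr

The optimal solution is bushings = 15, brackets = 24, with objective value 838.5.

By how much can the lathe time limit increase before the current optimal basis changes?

Binding constraints: coolant, lathe time. The basis is B = [[6,2],[5,1]] with det -4.
Per unit increase in lathe time, x* moves by d = (0.5, -1.5).
The basis stays optimal until brackets reaches 0; allowable increase = 16 hr.

16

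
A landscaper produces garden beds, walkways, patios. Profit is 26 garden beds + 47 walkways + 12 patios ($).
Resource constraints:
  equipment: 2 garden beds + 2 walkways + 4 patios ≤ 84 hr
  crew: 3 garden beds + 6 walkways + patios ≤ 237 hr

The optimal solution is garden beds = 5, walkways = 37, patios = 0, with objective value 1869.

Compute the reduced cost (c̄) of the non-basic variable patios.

At the optimum: equipment uses 84 of 84 (binding); crew uses 237 of 237 (binding).
The binding rows give the dual system: 2·y_equipment + 3·y_crew = 26 and 2·y_equipment + 6·y_crew = 47.
→ y_equipment = 2.5 and y_crew = 7.
Reduced cost of patios: c₃ − yᵀa₃ = 12 − (2.5·4 + 7·1) = 12 − 17 = -5.

-5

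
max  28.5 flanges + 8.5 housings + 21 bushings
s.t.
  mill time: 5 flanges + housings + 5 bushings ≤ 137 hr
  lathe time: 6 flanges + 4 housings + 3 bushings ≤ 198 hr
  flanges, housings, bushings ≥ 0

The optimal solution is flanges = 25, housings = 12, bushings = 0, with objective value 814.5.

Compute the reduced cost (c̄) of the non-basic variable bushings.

-4.5

Check each constraint at x*: mill time 137/137 (tight); lathe time 198/198 (tight).
Dual feasibility on the basic columns requires 5·y_mill time + 6·y_lathe time = 28.5, 1·y_mill time + 4·y_lathe time = 8.5.
This yields shadow prices y_mill time = 4.5, y_lathe time = 1.
Reduced cost of bushings: c₃ − yᵀa₃ = 21 − (4.5·5 + 1·3) = 21 − 25.5 = -4.5.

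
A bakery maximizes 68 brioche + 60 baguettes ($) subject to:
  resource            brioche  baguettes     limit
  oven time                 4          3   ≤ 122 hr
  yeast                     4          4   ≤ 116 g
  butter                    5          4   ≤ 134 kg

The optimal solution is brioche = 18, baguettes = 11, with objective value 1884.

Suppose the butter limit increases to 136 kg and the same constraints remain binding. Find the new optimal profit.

1900

Binding: yeast and butter. Non-binding: oven time (17 unused).
By complementary slackness, y = 0 for the non-binding constraint.
Dual feasibility on the basic columns requires 4·y_yeast + 5·y_butter = 68, 4·y_yeast + 4·y_butter = 60.
This yields shadow prices y_yeast = 7, y_butter = 8.
Δz = y_butter·Δb = 8 × (2) = 16, so new z* = 1884 + 16 = 1900.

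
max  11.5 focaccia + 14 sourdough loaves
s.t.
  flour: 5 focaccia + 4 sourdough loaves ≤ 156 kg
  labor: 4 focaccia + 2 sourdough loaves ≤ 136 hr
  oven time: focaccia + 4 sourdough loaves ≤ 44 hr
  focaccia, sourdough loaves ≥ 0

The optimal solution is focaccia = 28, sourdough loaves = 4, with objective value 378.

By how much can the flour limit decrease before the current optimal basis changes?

112

Binding constraints: flour, oven time. The basis is B = [[5,4],[1,4]] with det 16.
Per unit decrease in flour, x* moves by d = (-0.25, 0.0625).
The basis stays optimal until focaccia reaches 0; allowable decrease = 112 kg.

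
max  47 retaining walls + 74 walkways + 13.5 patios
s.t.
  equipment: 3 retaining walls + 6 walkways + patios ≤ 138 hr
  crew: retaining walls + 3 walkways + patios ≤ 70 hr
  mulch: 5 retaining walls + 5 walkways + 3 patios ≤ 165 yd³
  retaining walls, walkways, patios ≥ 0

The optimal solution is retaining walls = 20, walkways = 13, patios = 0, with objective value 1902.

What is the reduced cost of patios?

-7.5

Check each constraint at x*: equipment 138/138 (tight); crew 59/70 (slack 11); mulch 165/165 (tight).
By complementary slackness, y = 0 for the non-binding constraint.
Dual feasibility on the basic columns requires 3·y_equipment + 5·y_mulch = 47, 6·y_equipment + 5·y_mulch = 74.
→ y_equipment = 9 and y_mulch = 4.
Reduced cost of patios: c₃ − yᵀa₃ = 13.5 − (9·1 + 4·3) = 13.5 − 21 = -7.5.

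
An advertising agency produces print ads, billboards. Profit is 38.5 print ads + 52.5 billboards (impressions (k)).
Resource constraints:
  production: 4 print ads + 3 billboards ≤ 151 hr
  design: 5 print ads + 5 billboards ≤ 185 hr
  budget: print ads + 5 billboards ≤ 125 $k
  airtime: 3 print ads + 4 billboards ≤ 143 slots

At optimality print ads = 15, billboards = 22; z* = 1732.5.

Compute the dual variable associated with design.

7

At the optimum: production uses 126 of 151 (slack = 25); design uses 185 of 185 (binding); budget uses 125 of 125 (binding); airtime uses 133 of 143 (slack = 10).
Slack constraints have shadow price 0 (complementary slackness).
The binding rows give the dual system: 5·y_design + 1·y_budget = 38.5 and 5·y_design + 5·y_budget = 52.5.
This yields shadow prices y_design = 7, y_budget = 3.5.
Shadow price of design = 7.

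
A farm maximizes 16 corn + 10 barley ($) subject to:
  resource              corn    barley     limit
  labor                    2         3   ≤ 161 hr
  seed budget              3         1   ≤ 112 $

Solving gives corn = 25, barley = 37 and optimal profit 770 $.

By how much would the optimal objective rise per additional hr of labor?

2

Check each constraint at x*: labor 161/161 (tight); seed budget 112/112 (tight).
Dual feasibility on the basic columns requires 2·y_labor + 3·y_seed budget = 16, 3·y_labor + 1·y_seed budget = 10.
→ y_labor = 2 and y_seed budget = 4.
Shadow price of labor = 2.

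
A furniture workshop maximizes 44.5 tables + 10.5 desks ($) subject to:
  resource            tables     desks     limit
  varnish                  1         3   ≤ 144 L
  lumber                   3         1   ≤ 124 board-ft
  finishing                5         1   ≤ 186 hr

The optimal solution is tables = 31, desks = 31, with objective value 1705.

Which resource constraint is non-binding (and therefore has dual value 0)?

varnish: 124/144 (slack 20)
lumber: 124/124 (binding)
finishing: 186/186 (binding)
By complementary slackness, a constraint with positive slack has shadow price 0 → varnish.

varnish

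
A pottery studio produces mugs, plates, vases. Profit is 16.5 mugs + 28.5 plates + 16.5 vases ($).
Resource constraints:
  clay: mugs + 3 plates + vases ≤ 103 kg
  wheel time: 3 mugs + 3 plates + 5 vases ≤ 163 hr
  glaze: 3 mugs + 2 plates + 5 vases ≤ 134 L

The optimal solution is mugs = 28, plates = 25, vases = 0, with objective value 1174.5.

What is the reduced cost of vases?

-6

At the optimum: clay uses 103 of 103 (binding); wheel time uses 159 of 163 (slack = 4); glaze uses 134 of 134 (binding).
By complementary slackness, y = 0 for the non-binding constraint.
From A_Bᵀ y = c: 1·y_clay + 3·y_glaze = 16.5; 3·y_clay + 2·y_glaze = 28.5.
Solving: y_clay = 7.5, y_glaze = 3.
Reduced cost of vases: c₃ − yᵀa₃ = 16.5 − (7.5·1 + 3·5) = 16.5 − 22.5 = -6.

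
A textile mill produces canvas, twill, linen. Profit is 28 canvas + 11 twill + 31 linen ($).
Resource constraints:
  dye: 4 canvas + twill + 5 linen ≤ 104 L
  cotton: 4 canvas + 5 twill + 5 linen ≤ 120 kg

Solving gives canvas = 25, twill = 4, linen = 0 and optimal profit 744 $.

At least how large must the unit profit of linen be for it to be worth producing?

35

Check each constraint at x*: dye 104/104 (tight); cotton 120/120 (tight).
From A_Bᵀ y = c: 4·y_dye + 4·y_cotton = 28; 1·y_dye + 5·y_cotton = 11.
→ y_dye = 6 and y_cotton = 1.
linen enters the basis when its profit ≥ yᵀa₃ = 6·5 + 1·5 = 35.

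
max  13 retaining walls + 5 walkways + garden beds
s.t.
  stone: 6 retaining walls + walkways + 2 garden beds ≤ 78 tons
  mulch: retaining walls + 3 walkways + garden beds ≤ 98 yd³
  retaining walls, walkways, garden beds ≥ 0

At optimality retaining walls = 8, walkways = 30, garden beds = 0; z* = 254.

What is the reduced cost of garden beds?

-4

Both stone and mulch are binding at x*.
From A_Bᵀ y = c: 6·y_stone + 1·y_mulch = 13; 1·y_stone + 3·y_mulch = 5.
This yields shadow prices y_stone = 2, y_mulch = 1.
Reduced cost of garden beds: c₃ − yᵀa₃ = 1 − (2·2 + 1·1) = 1 − 5 = -4.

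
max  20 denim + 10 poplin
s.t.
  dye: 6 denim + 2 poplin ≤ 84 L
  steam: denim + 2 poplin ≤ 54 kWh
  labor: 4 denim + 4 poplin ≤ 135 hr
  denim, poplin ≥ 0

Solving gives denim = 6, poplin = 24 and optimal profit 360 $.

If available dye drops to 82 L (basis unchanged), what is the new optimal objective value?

At the optimum: dye uses 84 of 84 (binding); steam uses 54 of 54 (binding); labor uses 120 of 135 (slack = 15).
Slack constraints have shadow price 0 (complementary slackness).
Dual feasibility on the basic columns requires 6·y_dye + 1·y_steam = 20, 2·y_dye + 2·y_steam = 10.
This yields shadow prices y_dye = 3, y_steam = 2.
Δz = y_dye·Δb = 3 × (-2) = -6, so new z* = 360 − 6 = 354.

354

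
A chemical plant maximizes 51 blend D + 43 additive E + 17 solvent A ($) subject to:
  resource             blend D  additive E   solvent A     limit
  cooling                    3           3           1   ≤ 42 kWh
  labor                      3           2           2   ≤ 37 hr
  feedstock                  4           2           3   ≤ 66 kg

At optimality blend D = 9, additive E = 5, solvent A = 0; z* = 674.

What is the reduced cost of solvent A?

At the optimum: cooling uses 42 of 42 (binding); labor uses 37 of 37 (binding); feedstock uses 46 of 66 (slack = 20).
By complementary slackness, y = 0 for the non-binding constraint.
The binding rows give the dual system: 3·y_cooling + 3·y_labor = 51 and 3·y_cooling + 2·y_labor = 43.
This yields shadow prices y_cooling = 9, y_labor = 8.
Reduced cost of solvent A: c₃ − yᵀa₃ = 17 − (9·1 + 8·2) = 17 − 25 = -8.

-8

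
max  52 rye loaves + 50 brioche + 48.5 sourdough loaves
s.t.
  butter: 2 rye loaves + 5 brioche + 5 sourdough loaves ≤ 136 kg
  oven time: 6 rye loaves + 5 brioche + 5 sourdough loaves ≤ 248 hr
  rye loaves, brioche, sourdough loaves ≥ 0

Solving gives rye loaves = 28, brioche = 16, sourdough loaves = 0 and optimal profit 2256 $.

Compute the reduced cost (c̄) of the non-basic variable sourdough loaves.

Both butter and oven time are binding at x*.
The binding rows give the dual system: 2·y_butter + 6·y_oven time = 52 and 5·y_butter + 5·y_oven time = 50.
This yields shadow prices y_butter = 2, y_oven time = 8.
Reduced cost of sourdough loaves: c₃ − yᵀa₃ = 48.5 − (2·5 + 8·5) = 48.5 − 50 = -1.5.

-1.5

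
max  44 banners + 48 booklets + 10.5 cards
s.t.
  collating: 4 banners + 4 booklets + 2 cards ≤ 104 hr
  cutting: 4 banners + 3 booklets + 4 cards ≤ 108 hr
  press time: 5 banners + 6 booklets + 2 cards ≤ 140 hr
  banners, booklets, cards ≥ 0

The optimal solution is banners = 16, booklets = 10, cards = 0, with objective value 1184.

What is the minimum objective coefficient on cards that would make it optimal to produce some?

At the optimum: collating uses 104 of 104 (binding); cutting uses 94 of 108 (slack = 14); press time uses 140 of 140 (binding).
By complementary slackness, y = 0 for the non-binding constraint.
Dual feasibility on the basic columns requires 4·y_collating + 5·y_press time = 44, 4·y_collating + 6·y_press time = 48.
→ y_collating = 6 and y_press time = 4.
cards enters the basis when its profit ≥ yᵀa₃ = 6·2 + 4·2 = 20.

20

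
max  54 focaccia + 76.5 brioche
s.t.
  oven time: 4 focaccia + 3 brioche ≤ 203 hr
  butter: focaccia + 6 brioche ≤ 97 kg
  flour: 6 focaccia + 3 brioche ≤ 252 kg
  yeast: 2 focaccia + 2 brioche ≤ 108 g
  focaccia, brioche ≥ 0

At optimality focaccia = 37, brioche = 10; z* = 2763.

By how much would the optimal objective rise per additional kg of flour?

7.5

Check each constraint at x*: oven time 178/203 (slack 25); butter 97/97 (tight); flour 252/252 (tight); yeast 94/108 (slack 14).
By complementary slackness, y = 0 for the non-binding constraints.
From A_Bᵀ y = c: 1·y_butter + 6·y_flour = 54; 6·y_butter + 3·y_flour = 76.5.
This yields shadow prices y_butter = 9, y_flour = 7.5.
Shadow price of flour = 7.5.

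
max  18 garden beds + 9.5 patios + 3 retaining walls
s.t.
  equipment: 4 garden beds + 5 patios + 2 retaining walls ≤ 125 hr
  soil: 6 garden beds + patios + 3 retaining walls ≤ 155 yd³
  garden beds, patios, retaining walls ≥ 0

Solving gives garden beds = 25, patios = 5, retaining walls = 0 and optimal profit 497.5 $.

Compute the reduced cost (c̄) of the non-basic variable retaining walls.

Check each constraint at x*: equipment 125/125 (tight); soil 155/155 (tight).
From A_Bᵀ y = c: 4·y_equipment + 6·y_soil = 18; 5·y_equipment + 1·y_soil = 9.5.
This yields shadow prices y_equipment = 1.5, y_soil = 2.
Reduced cost of retaining walls: c₃ − yᵀa₃ = 3 − (1.5·2 + 2·3) = 3 − 9 = -6.

-6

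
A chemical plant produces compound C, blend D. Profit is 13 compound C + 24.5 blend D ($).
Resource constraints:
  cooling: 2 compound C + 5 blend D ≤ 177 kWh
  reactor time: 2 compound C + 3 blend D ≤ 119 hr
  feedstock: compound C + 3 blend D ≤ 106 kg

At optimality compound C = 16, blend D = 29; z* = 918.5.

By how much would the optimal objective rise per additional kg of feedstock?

Check each constraint at x*: cooling 177/177 (tight); reactor time 119/119 (tight); feedstock 103/106 (slack 3).
Slack constraints have shadow price 0 (complementary slackness).
Dual feasibility on the basic columns requires 2·y_cooling + 2·y_reactor time = 13, 5·y_cooling + 3·y_reactor time = 24.5.
Solving: y_cooling = 2.5, y_reactor time = 4.
Shadow price of feedstock = 0.

0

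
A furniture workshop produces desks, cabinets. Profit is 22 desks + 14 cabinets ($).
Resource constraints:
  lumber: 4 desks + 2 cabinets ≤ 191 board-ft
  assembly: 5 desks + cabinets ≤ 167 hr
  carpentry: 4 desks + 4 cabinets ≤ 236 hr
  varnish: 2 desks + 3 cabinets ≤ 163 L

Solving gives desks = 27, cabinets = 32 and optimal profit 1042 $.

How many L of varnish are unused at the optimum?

varnish used = 2·27 + 3·32 = 150; slack = 163 − 150 = 13.

13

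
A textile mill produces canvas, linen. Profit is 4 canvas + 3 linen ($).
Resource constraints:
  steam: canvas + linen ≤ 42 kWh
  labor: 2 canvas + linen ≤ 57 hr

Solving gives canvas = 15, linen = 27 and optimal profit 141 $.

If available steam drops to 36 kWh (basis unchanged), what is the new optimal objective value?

129

Check each constraint at x*: steam 42/42 (tight); labor 57/57 (tight).
The binding rows give the dual system: 1·y_steam + 2·y_labor = 4 and 1·y_steam + 1·y_labor = 3.
Solving: y_steam = 2, y_labor = 1.
Δz = y_steam·Δb = 2 × (-6) = -12, so new z* = 141 − 12 = 129.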